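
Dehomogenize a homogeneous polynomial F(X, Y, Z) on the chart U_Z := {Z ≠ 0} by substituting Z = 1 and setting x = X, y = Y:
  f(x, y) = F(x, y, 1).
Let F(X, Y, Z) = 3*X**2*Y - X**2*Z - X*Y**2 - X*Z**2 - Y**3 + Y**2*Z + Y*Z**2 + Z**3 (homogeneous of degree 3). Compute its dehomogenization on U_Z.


f(x, y) = 3*x**2*y - x**2 - x*y**2 - x - y**3 + y**2 + y + 1

On U_Z we set Z = 1. Each monomial c·X^i·Y^j·Z^k in F becomes c·x^i·y^j·1^k = c·x^i·y^j.
Substituting Z = 1: F(X, Y, 1) = 3*x**2*y - x**2 - x*y**2 - x - y**3 + y**2 + y + 1.
Note: deg(f) ≤ deg(F) = 3; strict inequality happens when F is divisible by Z (lost terms).


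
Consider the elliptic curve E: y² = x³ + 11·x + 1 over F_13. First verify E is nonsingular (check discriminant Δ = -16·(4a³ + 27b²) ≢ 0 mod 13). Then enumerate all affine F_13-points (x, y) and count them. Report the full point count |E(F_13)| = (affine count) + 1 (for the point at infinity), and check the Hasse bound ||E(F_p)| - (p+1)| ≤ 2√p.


Affine points = {(0, 1), (0, 12), (1, 0), (3, 3), (3, 10), (5, 5), (5, 8), (6, 6), (6, 7), (8, 4), (8, 9), (9, 6), (9, 7), (11, 6), (11, 7)}; affine count = 15; |E(F_13)| = 16.

Discriminant check: Δ ∝ 4a³ + 27b² = 4·11³ + 27·1² = 4·1331 + 27·1 ≡ 8 (mod 13). Nonzero ⇒ E is nonsingular.
For each x ∈ F_13, compute rhs = x³ + 11·x + 1 mod 13, then count y ∈ F_13 with y² ≡ rhs.
  x = 0: rhs = 1, matching y values: 1, 12 (2 points).
  x = 1: rhs = 0, matching y values: 0 (1 points).
  x = 2: rhs = 5, matching y values: none (0 points).
  x = 3: rhs = 9, matching y values: 3, 10 (2 points).
  x = 4: rhs = 5, matching y values: none (0 points).
  x = 5: rhs = 12, matching y values: 5, 8 (2 points).
  x = 6: rhs = 10, matching y values: 6, 7 (2 points).
  x = 7: rhs = 5, matching y values: none (0 points).
  x = 8: rhs = 3, matching y values: 4, 9 (2 points).
  x = 9: rhs = 10, matching y values: 6, 7 (2 points).
  x = 10: rhs = 6, matching y values: none (0 points).
  x = 11: rhs = 10, matching y values: 6, 7 (2 points).
  x = 12: rhs = 2, matching y values: none (0 points).
Total affine count: 15.
Full point count |E(F_13)| = 15 + 1 = 16.
Hasse bound: |16 − (13+1)| = |2| = 2 ≤ 2√13 ≈ 7.2111 ✓.


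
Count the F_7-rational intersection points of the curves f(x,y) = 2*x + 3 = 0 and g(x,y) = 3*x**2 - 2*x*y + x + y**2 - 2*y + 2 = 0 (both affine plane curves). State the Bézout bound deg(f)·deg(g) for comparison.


Common zeros: {(2, 3)}; count = 1; Bézout bound = 2.

deg(f) = 1, deg(g) = 2, so Bézout bound = 2.
Scan x ∈ F_7. For each x, list the y ∈ F_7 with f(x, y) ≡ 0 and those with g(x, y) ≡ 0 (mod 7); the common zeros in that column are the intersection.
  x = 0: f ≡ 0 at y ∈ ∅; g ≡ 0 at y ∈ ∅; common: ∅.
  x = 1: f ≡ 0 at y ∈ ∅; g ≡ 0 at y ∈ ∅; common: ∅.
  x = 2: f ≡ 0 at y ∈ {0, 1, 2, 3, 4, 5, 6}; g ≡ 0 at y ∈ {3}; common: {3}.
  x = 3: f ≡ 0 at y ∈ ∅; g ≡ 0 at y ∈ ∅; common: ∅.
  x = 4: f ≡ 0 at y ∈ ∅; g ≡ 0 at y ∈ ∅; common: ∅.
  x = 5: f ≡ 0 at y ∈ ∅; g ≡ 0 at y ∈ ∅; common: ∅.
  x = 6: f ≡ 0 at y ∈ ∅; g ≡ 0 at y ∈ ∅; common: ∅.
Collecting: common zeros = {(2, 3)}, so the count is 1.
Comparison with the Bézout bound: 1 ≤ 2 = deg(f)·deg(g), as expected for curves with no common component (the affine F_7-count falls short of the bound because intersections may lie at infinity, over extension fields, or carry multiplicity).


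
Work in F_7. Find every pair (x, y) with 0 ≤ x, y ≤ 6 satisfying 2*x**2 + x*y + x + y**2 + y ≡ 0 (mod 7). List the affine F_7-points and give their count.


Affine F_7-points: {(0, 0), (0, 6), (2, 1), (2, 3), (3, 0), (3, 3), (4, 1)}; count = 7.

For each of the 49 pairs (x, y) ∈ F_7², evaluate f(x, y) mod 7. Record the zeros.
  x = 0: [0↦0, 1↦2, 2↦6, 3↦5, 4↦6, 5↦2, 6↦0]  zeros at y ∈ {0, 6}
  x = 1: [0↦3, 1↦6, 2↦4, 3↦4, 4↦6, 5↦3, 6↦2]  zeros at y ∈ ∅
  x = 2: [0↦3, 1↦0, 2↦6, 3↦0, 4↦3, 5↦1, 6↦1]  zeros at y ∈ {1, 3}
  x = 3: [0↦0, 1↦5, 2↦5, 3↦0, 4↦4, 5↦3, 6↦4]  zeros at y ∈ {0, 3}
  x = 4: [0↦1, 1↦0, 2↦1, 3↦4, 4↦2, 5↦2, 6↦4]  zeros at y ∈ {1}
  x = 5: [0↦6, 1↦6, 2↦1, 3↦5, 4↦4, 5↦5, 6↦1]  zeros at y ∈ ∅
  x = 6: [0↦1, 1↦2, 2↦5, 3↦3, 4↦3, 5↦5, 6↦2]  zeros at y ∈ ∅
Collecting zeros: affine points = {(0, 0), (0, 6), (2, 1), (2, 3), (3, 0), (3, 3), (4, 1)}.
Total count |C(F_7)_aff| = 7.


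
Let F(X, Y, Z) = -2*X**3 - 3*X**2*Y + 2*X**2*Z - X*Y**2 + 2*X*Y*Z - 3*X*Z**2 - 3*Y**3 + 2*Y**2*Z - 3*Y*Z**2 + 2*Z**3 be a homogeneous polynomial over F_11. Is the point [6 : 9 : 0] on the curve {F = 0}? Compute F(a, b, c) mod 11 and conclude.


F(6,9,0) ≡ 4 (mod 11); P is NOT on the curve.

Evaluate F(6, 9, 0) term-by-term (mod 11).
  -2*X**3 ↦ -2·216·1·1 = -432
  -3*X**2*Y ↦ -3·36·9·1 = -972
  2*X**2*Z ↦ 2·36·1·0 = 0
  -X*Y**2 ↦ -1·6·81·1 = -486
  2*X*Y*Z ↦ 2·6·9·0 = 0
  -3*X*Z**2 ↦ -3·6·1·0 = 0
  -3*Y**3 ↦ -3·1·729·1 = -2187
  2*Y**2*Z ↦ 2·1·81·0 = 0
  -3*Y*Z**2 ↦ -3·1·9·0 = 0
  2*Z**3 ↦ 2·1·1·0 = 0
Sum: F(6, 9, 0) = (-432) + (-972) + (0) + (-486) + (0) + (0) + (-2187) + (0) + (0) + (0) = -4077.
Reducing mod 11: -4077 ≡ 4 (mod 11).
Since F(a, b, c) ≡ 4 ≠ 0 (mod 11), P does NOT lie on the curve.


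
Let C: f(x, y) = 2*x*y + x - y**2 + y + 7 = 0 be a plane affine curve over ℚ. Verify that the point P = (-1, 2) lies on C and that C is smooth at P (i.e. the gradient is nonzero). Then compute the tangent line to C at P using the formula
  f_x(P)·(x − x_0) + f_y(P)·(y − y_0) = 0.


Tangent line at P: 5*x - 5*y + 15 = 0.

Step 1: f(-1, 2) = 0, so P lies on C.
Step 2: partial derivatives
  f_x(x, y) = 2*y + 1, f_y(x, y) = 2*x - 2*y + 1.
  f_x(P) = 5, f_y(P) = -5 (gradient nonzero, so P is smooth).
Step 3: tangent line at P: 5·(x − -1) + -5·(y − 2) = 0.
Expanding: 5*x - 5*y + 15 = 0.


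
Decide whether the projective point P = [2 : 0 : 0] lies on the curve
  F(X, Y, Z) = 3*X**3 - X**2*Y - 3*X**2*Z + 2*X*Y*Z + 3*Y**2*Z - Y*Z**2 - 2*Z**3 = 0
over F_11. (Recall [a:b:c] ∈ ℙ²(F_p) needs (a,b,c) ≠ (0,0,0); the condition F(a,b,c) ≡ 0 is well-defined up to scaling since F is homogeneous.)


F(2,0,0) ≡ 2 (mod 11); P is NOT on the curve.

Evaluate F(2, 0, 0) term-by-term (mod 11).
  3*X**3 ↦ 3·8·1·1 = 24
  -X**2*Y ↦ -1·4·0·1 = 0
  -3*X**2*Z ↦ -3·4·1·0 = 0
  2*X*Y*Z ↦ 2·2·0·0 = 0
  3*Y**2*Z ↦ 3·1·0·0 = 0
  -Y*Z**2 ↦ -1·1·0·0 = 0
  -2*Z**3 ↦ -2·1·1·0 = 0
Sum: F(2, 0, 0) = (24) + (0) + (0) + (0) + (0) + (0) + (0) = 24.
Reducing mod 11: 24 ≡ 2 (mod 11).
Since F(a, b, c) ≡ 2 ≠ 0 (mod 11), P does NOT lie on the curve.


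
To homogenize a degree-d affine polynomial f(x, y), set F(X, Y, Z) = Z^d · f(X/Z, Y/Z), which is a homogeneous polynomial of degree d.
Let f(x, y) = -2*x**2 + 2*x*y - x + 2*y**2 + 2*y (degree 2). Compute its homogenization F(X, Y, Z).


F(X, Y, Z) = -2*X**2 + 2*X*Y - X*Z + 2*Y**2 + 2*Y*Z

deg(f) = 2.
Substitute x = X/Z, y = Y/Z into f, then multiply by Z^2.
  monomial -2·x^2·y^0 ↦ -2·X^2·Y^0·Z^0.
  monomial 2·x^1·y^1 ↦ 2·X^1·Y^1·Z^0.
  monomial -1·x^1·y^0 ↦ -1·X^1·Y^0·Z^1.
  monomial 2·x^0·y^2 ↦ 2·X^0·Y^2·Z^0.
  monomial 2·x^0·y^1 ↦ 2·X^0·Y^1·Z^1.
Collecting: F(X, Y, Z) = -2*X**2 + 2*X*Y - X*Z + 2*Y**2 + 2*Y*Z.


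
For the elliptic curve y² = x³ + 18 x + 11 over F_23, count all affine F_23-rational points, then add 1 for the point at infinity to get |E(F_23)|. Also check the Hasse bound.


Affine points = {(2, 3), (2, 20), (3, 0), (4, 3), (4, 20), (6, 6), (6, 17), (8, 0), (10, 8), (10, 15), (12, 0), (13, 2), (13, 21), (16, 5), (16, 18), (17, 3), (17, 20), (18, 7), (18, 16), (19, 6), (19, 17), (21, 6), (21, 17)}; affine count = 23; |E(F_23)| = 24.

Discriminant check: Δ ∝ 4a³ + 27b² = 4·18³ + 27·11² = 4·5832 + 27·121 ≡ 7 (mod 23). Nonzero ⇒ E is nonsingular.
For each x ∈ F_23, compute rhs = x³ + 18·x + 11 mod 23, then count y ∈ F_23 with y² ≡ rhs.
  x = 0: rhs = 11, matching y values: none (0 points).
  x = 1: rhs = 7, matching y values: none (0 points).
  x = 2: rhs = 9, matching y values: 3, 20 (2 points).
  x = 3: rhs = 0, matching y values: 0 (1 points).
  x = 4: rhs = 9, matching y values: 3, 20 (2 points).
  x = 5: rhs = 19, matching y values: none (0 points).
  x = 6: rhs = 13, matching y values: 6, 17 (2 points).
  x = 7: rhs = 20, matching y values: none (0 points).
  x = 8: rhs = 0, matching y values: 0 (1 points).
  x = 9: rhs = 5, matching y values: none (0 points).
  x = 10: rhs = 18, matching y values: 8, 15 (2 points).
  x = 11: rhs = 22, matching y values: none (0 points).
  x = 12: rhs = 0, matching y values: 0 (1 points).
  x = 13: rhs = 4, matching y values: 2, 21 (2 points).
  x = 14: rhs = 17, matching y values: none (0 points).
  x = 15: rhs = 22, matching y values: none (0 points).
  x = 16: rhs = 2, matching y values: 5, 18 (2 points).
  x = 17: rhs = 9, matching y values: 3, 20 (2 points).
  x = 18: rhs = 3, matching y values: 7, 16 (2 points).
  x = 19: rhs = 13, matching y values: 6, 17 (2 points).
  x = 20: rhs = 22, matching y values: none (0 points).
  x = 21: rhs = 13, matching y values: 6, 17 (2 points).
  x = 22: rhs = 15, matching y values: none (0 points).
Total affine count: 23.
Full point count |E(F_23)| = 23 + 1 = 24.
Hasse bound: |24 − (23+1)| = |0| = 0 ≤ 2√23 ≈ 9.5917 ✓.


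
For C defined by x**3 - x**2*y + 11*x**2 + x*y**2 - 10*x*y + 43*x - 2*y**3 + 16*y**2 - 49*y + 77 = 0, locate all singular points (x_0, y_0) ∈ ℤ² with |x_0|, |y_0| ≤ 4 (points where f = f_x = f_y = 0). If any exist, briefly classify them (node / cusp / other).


Singular points: {(-3, 2)}; classification: cusp.

Compute partial derivatives:
  f_x = 3*x**2 - 2*x*y + 22*x + y**2 - 10*y + 43.
  f_y = -x**2 + 2*x*y - 10*x - 6*y**2 + 32*y - 49.
Scan x_0 ∈ {−4, ..., 4}. For each x_0, f_y(x_0, y) is a polynomial in y; find its integer roots y ∈ {−4, ..., 4}, then test f_x and f at those candidates.
  x = -4: f_y(-4, y) = -6*y**2 + 24*y - 25; no integer root y with |y| ≤ 4.
  x = -3: f_y(-3, y) = -6*y**2 + 26*y - 28; vanishes at y ∈ {2}. (-3, 2): f_x = 0, f = 0 — SINGULAR.
  x = -2: f_y(-2, y) = -6*y**2 + 28*y - 33; no integer root y with |y| ≤ 4.
  x = -1: f_y(-1, y) = -6*y**2 + 30*y - 40; no integer root y with |y| ≤ 4.
  x = 0: f_y(0, y) = -6*y**2 + 32*y - 49; no integer root y with |y| ≤ 4.
  x = 1: f_y(1, y) = -6*y**2 + 34*y - 60; no integer root y with |y| ≤ 4.
  x = 2: f_y(2, y) = -6*y**2 + 36*y - 73; no integer root y with |y| ≤ 4.
  x = 3: f_y(3, y) = -6*y**2 + 38*y - 88; no integer root y with |y| ≤ 4.
  x = 4: f_y(4, y) = -6*y**2 + 40*y - 105; no integer root y with |y| ≤ 4.
Only singular point on the grid: (-3, 2).
Classify: substitute x = -3 + u, y = 2 + v and expand: f = u**3 - u**2*v + u*v**2 - 2*v**3 + v**2.
No constant or linear terms (consistent with a singular point). Quadratic part: v**2. Cubic part: u**3 - u**2*v + u*v**2 - 2*v**3.
The quadratic part v**2 is a perfect square, so there is a single (double) tangent line v = 0, i.e. y = 2. Restricting the cubic part to that line (v = 0) leaves u**3 ≠ 0, so f is not divisible by v and the branch is v² ≈ -u**3 to lowest order — this is a cusp.
Classification: cusp.


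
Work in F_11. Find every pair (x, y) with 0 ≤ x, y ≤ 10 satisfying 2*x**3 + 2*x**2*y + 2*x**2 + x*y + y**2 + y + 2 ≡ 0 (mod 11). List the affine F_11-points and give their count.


Affine F_11-points: {(0, 4), (0, 6), (1, 1), (1, 6), (3, 5), (3, 6), (5, 2), (5, 8), (6, 0), (6, 9)}; count = 10.

For each of the 121 pairs (x, y) ∈ F_11², evaluate f(x, y) mod 11. Record the zeros.
  x = 0: [0↦2, 1↦4, 2↦8, 3↦3, 4↦0, 5↦10, 6↦0, 7↦3, 8↦8, 9↦4, 10↦2]  zeros at y ∈ {4, 6}
  x = 1: [0↦6, 1↦0, 2↦7, 3↦5, 4↦5, 5↦7, 6↦0, 7↦6, 8↦3, 9↦2, 10↦3]  zeros at y ∈ {1, 6}
  x = 2: [0↦4, 1↦5, 2↦8, 3↦2, 4↦9, 5↦7, 6↦7, 7↦9, 8↦2, 9↦8, 10↦5]  zeros at y ∈ ∅
  x = 3: [0↦8, 1↦9, 2↦1, 3↦6, 4↦2, 5↦0, 6↦0, 7↦2, 8↦6, 9↦1, 10↦9]  zeros at y ∈ {5, 6}
  x = 4: [0↦8, 1↦2, 2↦9, 3↦7, 4↦7, 5↦9, 6↦2, 7↦8, 8↦5, 9↦4, 10↦5]  zeros at y ∈ ∅
  x = 5: [0↦5, 1↦7, 2↦0, 3↦6, 4↦3, 5↦2, 6↦3, 7↦6, 8↦0, 9↦7, 10↦5]  zeros at y ∈ {2, 8}
  x = 6: [0↦0, 1↦3, 2↦8, 3↦4, 4↦2, 5↦2, 6↦4, 7↦8, 8↦3, 9↦0, 10↦10]  zeros at y ∈ {0, 9}
  x = 7: [0↦5, 1↦2, 2↦1, 3↦2, 4↦5, 5↦10, 6↦6, 7↦4, 8↦4, 9↦6, 10↦10]  zeros at y ∈ ∅
  x = 8: [0↦10, 1↦5, 2↦2, 3↦1, 4↦2, 5↦5, 6↦10, 7↦6, 8↦4, 9↦4, 10↦6]  zeros at y ∈ ∅
  x = 9: [0↦5, 1↦2, 2↦1, 3↦2, 4↦5, 5↦10, 6↦6, 7↦4, 8↦4, 9↦6, 10↦10]  zeros at y ∈ ∅
  x = 10: [0↦2, 1↦5, 2↦10, 3↦6, 4↦4, 5↦4, 6↦6, 7↦10, 8↦5, 9↦2, 10↦1]  zeros at y ∈ ∅
Collecting zeros: affine points = {(0, 4), (0, 6), (1, 1), (1, 6), (3, 5), (3, 6), (5, 2), (5, 8), (6, 0), (6, 9)}.
Total count |C(F_11)_aff| = 10.


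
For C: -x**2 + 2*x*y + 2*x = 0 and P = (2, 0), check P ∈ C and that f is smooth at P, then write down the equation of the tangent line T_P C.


Tangent line at P: -2*x + 4*y + 4 = 0.

Step 1: f(2, 0) = 0, so P lies on C.
Step 2: partial derivatives
  f_x(x, y) = -2*x + 2*y + 2, f_y(x, y) = 2*x.
  f_x(P) = -2, f_y(P) = 4 (gradient nonzero, so P is smooth).
Step 3: tangent line at P: -2·(x − 2) + 4·(y − 0) = 0.
Expanding: -2*x + 4*y + 4 = 0.


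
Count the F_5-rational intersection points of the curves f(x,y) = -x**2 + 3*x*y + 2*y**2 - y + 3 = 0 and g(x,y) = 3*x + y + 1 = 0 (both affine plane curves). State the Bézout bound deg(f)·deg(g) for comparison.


Common zeros: ∅; count = 0; Bézout bound = 2.

deg(f) = 2, deg(g) = 1, so Bézout bound = 2.
Scan x ∈ F_5. For each x, list the y ∈ F_5 with f(x, y) ≡ 0 and those with g(x, y) ≡ 0 (mod 5); the common zeros in that column are the intersection.
  x = 0: f ≡ 0 at y ∈ ∅; g ≡ 0 at y ∈ {4}; common: ∅.
  x = 1: f ≡ 0 at y ∈ ∅; g ≡ 0 at y ∈ {1}; common: ∅.
  x = 2: f ≡ 0 at y ∈ ∅; g ≡ 0 at y ∈ {3}; common: ∅.
  x = 3: f ≡ 0 at y ∈ ∅; g ≡ 0 at y ∈ {0}; common: ∅.
  x = 4: f ≡ 0 at y ∈ {1}; g ≡ 0 at y ∈ {2}; common: ∅.
Collecting: common zeros = ∅, so the count is 0.
Comparison with the Bézout bound: 0 ≤ 2 = deg(f)·deg(g), as expected for curves with no common component (the affine F_5-count falls short of the bound because intersections may lie at infinity, over extension fields, or carry multiplicity).


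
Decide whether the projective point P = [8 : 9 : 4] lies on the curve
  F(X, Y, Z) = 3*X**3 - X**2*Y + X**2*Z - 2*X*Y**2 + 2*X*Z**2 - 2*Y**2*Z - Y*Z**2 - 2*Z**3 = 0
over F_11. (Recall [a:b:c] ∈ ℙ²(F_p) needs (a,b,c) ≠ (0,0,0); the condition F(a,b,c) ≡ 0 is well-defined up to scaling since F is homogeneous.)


F(8,9,4) ≡ 4 (mod 11); P is NOT on the curve.

Evaluate F(8, 9, 4) term-by-term (mod 11).
  3*X**3 ↦ 3·512·1·1 = 1536
  -X**2*Y ↦ -1·64·9·1 = -576
  X**2*Z ↦ 1·64·1·4 = 256
  -2*X*Y**2 ↦ -2·8·81·1 = -1296
  2*X*Z**2 ↦ 2·8·1·16 = 256
  -2*Y**2*Z ↦ -2·1·81·4 = -648
  -Y*Z**2 ↦ -1·1·9·16 = -144
  -2*Z**3 ↦ -2·1·1·64 = -128
Sum: F(8, 9, 4) = (1536) + (-576) + (256) + (-1296) + (256) + (-648) + (-144) + (-128) = -744.
Reducing mod 11: -744 ≡ 4 (mod 11).
Since F(a, b, c) ≡ 4 ≠ 0 (mod 11), P does NOT lie on the curve.


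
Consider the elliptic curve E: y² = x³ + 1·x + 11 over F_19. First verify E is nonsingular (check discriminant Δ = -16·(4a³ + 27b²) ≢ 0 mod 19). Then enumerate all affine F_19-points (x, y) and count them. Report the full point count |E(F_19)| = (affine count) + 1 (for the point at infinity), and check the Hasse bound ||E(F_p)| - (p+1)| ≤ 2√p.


Affine points = {(0, 7), (0, 12), (6, 9), (6, 10), (7, 0), (11, 2), (11, 17), (13, 6), (13, 13), (15, 0), (16, 0), (17, 1), (17, 18), (18, 3), (18, 16)}; affine count = 15; |E(F_19)| = 16.

Discriminant check: Δ ∝ 4a³ + 27b² = 4·1³ + 27·11² = 4·1 + 27·121 ≡ 3 (mod 19). Nonzero ⇒ E is nonsingular.
For each x ∈ F_19, compute rhs = x³ + 1·x + 11 mod 19, then count y ∈ F_19 with y² ≡ rhs.
  x = 0: rhs = 11, matching y values: 7, 12 (2 points).
  x = 1: rhs = 13, matching y values: none (0 points).
  x = 2: rhs = 2, matching y values: none (0 points).
  x = 3: rhs = 3, matching y values: none (0 points).
  x = 4: rhs = 3, matching y values: none (0 points).
  x = 5: rhs = 8, matching y values: none (0 points).
  x = 6: rhs = 5, matching y values: 9, 10 (2 points).
  x = 7: rhs = 0, matching y values: 0 (1 points).
  x = 8: rhs = 18, matching y values: none (0 points).
  x = 9: rhs = 8, matching y values: none (0 points).
  x = 10: rhs = 14, matching y values: none (0 points).
  x = 11: rhs = 4, matching y values: 2, 17 (2 points).
  x = 12: rhs = 3, matching y values: none (0 points).
  x = 13: rhs = 17, matching y values: 6, 13 (2 points).
  x = 14: rhs = 14, matching y values: none (0 points).
  x = 15: rhs = 0, matching y values: 0 (1 points).
  x = 16: rhs = 0, matching y values: 0 (1 points).
  x = 17: rhs = 1, matching y values: 1, 18 (2 points).
  x = 18: rhs = 9, matching y values: 3, 16 (2 points).
Total affine count: 15.
Full point count |E(F_19)| = 15 + 1 = 16.
Hasse bound: |16 − (19+1)| = |-4| = 4 ≤ 2√19 ≈ 8.7178 ✓.


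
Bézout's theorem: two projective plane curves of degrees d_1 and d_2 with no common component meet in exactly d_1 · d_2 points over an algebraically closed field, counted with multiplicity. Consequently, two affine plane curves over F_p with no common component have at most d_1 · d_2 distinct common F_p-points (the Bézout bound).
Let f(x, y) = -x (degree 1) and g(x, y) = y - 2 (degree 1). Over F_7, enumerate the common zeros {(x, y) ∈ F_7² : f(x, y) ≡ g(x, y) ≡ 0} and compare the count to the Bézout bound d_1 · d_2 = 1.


Common zeros: {(0, 2)}; count = 1; Bézout bound = 1.

deg(f) = 1, deg(g) = 1, so Bézout bound = 1.
Scan x ∈ F_7. For each x, list the y ∈ F_7 with f(x, y) ≡ 0 and those with g(x, y) ≡ 0 (mod 7); the common zeros in that column are the intersection.
  x = 0: f ≡ 0 at y ∈ {0, 1, 2, 3, 4, 5, 6}; g ≡ 0 at y ∈ {2}; common: {2}.
  x = 1: f ≡ 0 at y ∈ ∅; g ≡ 0 at y ∈ {2}; common: ∅.
  x = 2: f ≡ 0 at y ∈ ∅; g ≡ 0 at y ∈ {2}; common: ∅.
  x = 3: f ≡ 0 at y ∈ ∅; g ≡ 0 at y ∈ {2}; common: ∅.
  x = 4: f ≡ 0 at y ∈ ∅; g ≡ 0 at y ∈ {2}; common: ∅.
  x = 5: f ≡ 0 at y ∈ ∅; g ≡ 0 at y ∈ {2}; common: ∅.
  x = 6: f ≡ 0 at y ∈ ∅; g ≡ 0 at y ∈ {2}; common: ∅.
Collecting: common zeros = {(0, 2)}, so the count is 1.
Comparison with the Bézout bound: 1 ≤ 1 = deg(f)·deg(g), as expected for curves with no common component (the bound is attained).


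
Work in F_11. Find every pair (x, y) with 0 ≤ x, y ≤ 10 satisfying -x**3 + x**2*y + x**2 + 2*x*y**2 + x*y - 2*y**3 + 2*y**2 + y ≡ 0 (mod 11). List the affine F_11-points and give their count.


Affine F_11-points: {(0, 0), (0, 3), (0, 9), (1, 0), (2, 9), (4, 8), (5, 4), (6, 4), (6, 7), (7, 2), (7, 3), (8, 3), (8, 8), (8, 9), (9, 1)}; count = 15.

For each of the 121 pairs (x, y) ∈ F_11², evaluate f(x, y) mod 11. Record the zeros.
  x = 0: [0↦0, 1↦1, 2↦5, 3↦0, 4↦7, 5↦3, 6↦9, 7↦2, 8↦3, 9↦0, 10↦3]  zeros at y ∈ {0, 3, 9}
  x = 1: [0↦0, 1↦5, 2↦6, 3↦2, 4↦3, 5↦8, 6↦5, 7↦4, 8↦4, 9↦4, 10↦3]  zeros at y ∈ {0}
  x = 2: [0↦7, 1↦7, 2↦7, 3↦6, 4↦3, 5↦8, 6↦9, 7↦5, 8↦6, 9↦0, 10↦8]  zeros at y ∈ {9}
  x = 3: [0↦4, 1↦1, 2↦2, 3↦6, 4↦1, 5↦8, 6↦4, 7↦10, 8↦3, 9↦4, 10↦1]  zeros at y ∈ ∅
  x = 4: [0↦7, 1↦3, 2↦7, 3↦7, 4↦2, 5↦2, 6↦6, 7↦2, 8↦0, 9↦10, 10↦9]  zeros at y ∈ {8}
  x = 5: [0↦10, 1↦7, 2↦5, 3↦3, 4↦0, 5↦6, 6↦9, 7↦8, 8↦2, 9↦1, 10↦4]  zeros at y ∈ {4}
  x = 6: [0↦7, 1↦7, 2↦1, 3↦10, 4↦0, 5↦3, 6↦7, 7↦0, 8↦3, 9↦4, 10↦2]  zeros at y ∈ {4, 7}
  x = 7: [0↦3, 1↦8, 2↦0, 3↦0, 4↦7, 5↦9, 6↦5, 7↦5, 8↦8, 9↦2, 10↦8]  zeros at y ∈ {2, 3}
  x = 8: [0↦3, 1↦4, 2↦7, 3↦0, 4↦4, 5↦7, 6↦8, 7↦6, 8↦0, 9↦0, 10↦5]  zeros at y ∈ {3, 8, 9}
  x = 9: [0↦1, 1↦0, 2↦5, 3↦4, 4↦7, 5↦2, 6↦10, 7↦8, 8↦6, 9↦3, 10↦9]  zeros at y ∈ {1}
  x = 10: [0↦2, 1↦1, 2↦10, 3↦6, 4↦10, 5↦10, 6↦5, 7↦5, 8↦9, 9↦5, 10↦3]  zeros at y ∈ ∅
Collecting zeros: affine points = {(0, 0), (0, 3), (0, 9), (1, 0), (2, 9), (4, 8), (5, 4), (6, 4), (6, 7), (7, 2), (7, 3), (8, 3), (8, 8), (8, 9), (9, 1)}.
Total count |C(F_11)_aff| = 15.


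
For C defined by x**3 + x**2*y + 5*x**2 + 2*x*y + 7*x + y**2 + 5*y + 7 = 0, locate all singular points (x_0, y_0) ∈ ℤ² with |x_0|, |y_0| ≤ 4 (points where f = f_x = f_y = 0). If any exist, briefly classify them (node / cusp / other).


Singular points: {(-1, -2)}; classification: cusp.

Compute partial derivatives:
  f_x = 3*x**2 + 2*x*y + 10*x + 2*y + 7.
  f_y = x**2 + 2*x + 2*y + 5.
Scan x_0 ∈ {−4, ..., 4}. For each x_0, f_y(x_0, y) is a polynomial in y; find its integer roots y ∈ {−4, ..., 4}, then test f_x and f at those candidates.
  x = -4: f_y(-4, y) = 2*y + 13; no integer root y with |y| ≤ 4.
  x = -3: f_y(-3, y) = 2*y + 8; vanishes at y ∈ {-4}. (-3, -4): f_x = 20 ≠ 0.
  x = -2: f_y(-2, y) = 2*y + 5; no integer root y with |y| ≤ 4.
  x = -1: f_y(-1, y) = 2*y + 4; vanishes at y ∈ {-2}. (-1, -2): f_x = 0, f = 0 — SINGULAR.
  x = 0: f_y(0, y) = 2*y + 5; no integer root y with |y| ≤ 4.
  x = 1: f_y(1, y) = 2*y + 8; vanishes at y ∈ {-4}. (1, -4): f_x = 4 ≠ 0.
  x = 2: f_y(2, y) = 2*y + 13; no integer root y with |y| ≤ 4.
  x = 3: f_y(3, y) = 2*y + 20; no integer root y with |y| ≤ 4.
  x = 4: f_y(4, y) = 2*y + 29; no integer root y with |y| ≤ 4.
Only singular point on the grid: (-1, -2).
Classify: substitute x = -1 + u, y = -2 + v and expand: f = u**3 + u**2*v + v**2.
No constant or linear terms (consistent with a singular point). Quadratic part: v**2. Cubic part: u**3 + u**2*v.
The quadratic part v**2 is a perfect square, so there is a single (double) tangent line v = 0, i.e. y = -2. Restricting the cubic part to that line (v = 0) leaves u**3 ≠ 0, so f is not divisible by v and the branch is v² ≈ -u**3 to lowest order — this is a cusp.
Classification: cusp.


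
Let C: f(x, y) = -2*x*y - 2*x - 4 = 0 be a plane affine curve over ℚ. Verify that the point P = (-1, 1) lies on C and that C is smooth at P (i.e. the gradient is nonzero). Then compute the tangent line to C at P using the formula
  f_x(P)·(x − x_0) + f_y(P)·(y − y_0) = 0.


Tangent line at P: -4*x + 2*y - 6 = 0.

Step 1: f(-1, 1) = 0, so P lies on C.
Step 2: partial derivatives
  f_x(x, y) = -2*y - 2, f_y(x, y) = -2*x.
  f_x(P) = -4, f_y(P) = 2 (gradient nonzero, so P is smooth).
Step 3: tangent line at P: -4·(x − -1) + 2·(y − 1) = 0.
Expanding: -4*x + 2*y - 6 = 0.


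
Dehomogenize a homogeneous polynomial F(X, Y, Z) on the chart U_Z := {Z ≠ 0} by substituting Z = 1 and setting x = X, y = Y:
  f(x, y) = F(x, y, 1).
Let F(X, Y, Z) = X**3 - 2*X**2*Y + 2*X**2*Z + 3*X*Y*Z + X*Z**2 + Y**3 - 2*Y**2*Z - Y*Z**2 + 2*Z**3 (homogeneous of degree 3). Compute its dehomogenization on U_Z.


f(x, y) = x**3 - 2*x**2*y + 2*x**2 + 3*x*y + x + y**3 - 2*y**2 - y + 2

On U_Z we set Z = 1. Each monomial c·X^i·Y^j·Z^k in F becomes c·x^i·y^j·1^k = c·x^i·y^j.
Substituting Z = 1: F(X, Y, 1) = x**3 - 2*x**2*y + 2*x**2 + 3*x*y + x + y**3 - 2*y**2 - y + 2.
Note: deg(f) ≤ deg(F) = 3; strict inequality happens when F is divisible by Z (lost terms).


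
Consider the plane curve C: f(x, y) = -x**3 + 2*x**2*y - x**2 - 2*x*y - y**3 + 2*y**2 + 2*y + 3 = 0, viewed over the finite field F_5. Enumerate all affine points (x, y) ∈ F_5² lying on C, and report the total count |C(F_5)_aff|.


Affine F_5-points: {(0, 3), (1, 2), (2, 3), (3, 2), (3, 3), (4, 1), (4, 2), (4, 4)}; count = 8.

For each of the 25 pairs (x, y) ∈ F_5², evaluate f(x, y) mod 5. Record the zeros.
  x = 0: [0↦3, 1↦1, 2↦2, 3↦0, 4↦4]  zeros at y ∈ {3}
  x = 1: [0↦1, 1↦4, 2↦0, 3↦3, 4↦2]  zeros at y ∈ {2}
  x = 2: [0↦1, 1↦3, 2↦3, 3↦0, 4↦3]  zeros at y ∈ {3}
  x = 3: [0↦2, 1↦2, 2↦0, 3↦0, 4↦1]  zeros at y ∈ {2, 3}
  x = 4: [0↦3, 1↦0, 2↦0, 3↦2, 4↦0]  zeros at y ∈ {1, 2, 4}
Collecting zeros: affine points = {(0, 3), (1, 2), (2, 3), (3, 2), (3, 3), (4, 1), (4, 2), (4, 4)}.
Total count |C(F_5)_aff| = 8.


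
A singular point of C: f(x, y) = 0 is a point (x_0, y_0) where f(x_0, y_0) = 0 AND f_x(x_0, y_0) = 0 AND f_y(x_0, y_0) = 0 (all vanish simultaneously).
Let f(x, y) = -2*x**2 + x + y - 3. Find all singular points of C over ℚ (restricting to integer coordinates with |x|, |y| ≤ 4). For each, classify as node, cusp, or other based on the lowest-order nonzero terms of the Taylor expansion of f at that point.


No singular points in the scanned grid; C is smooth there.

Compute partial derivatives:
  f_x = 1 - 4*x.
  f_y = 1.
f_y = 1 is a nonzero constant, so f_y never vanishes: no point (x, y) can satisfy f = f_x = f_y = 0. In particular no (x, y) ∈ {−4, ..., 4}² is singular; the curve is smooth.


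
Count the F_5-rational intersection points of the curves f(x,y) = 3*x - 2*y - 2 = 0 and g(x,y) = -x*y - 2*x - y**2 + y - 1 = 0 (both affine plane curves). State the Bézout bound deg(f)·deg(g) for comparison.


Common zeros: {(3, 1)}; count = 1; Bézout bound = 2.

deg(f) = 1, deg(g) = 2, so Bézout bound = 2.
Scan x ∈ F_5. For each x, list the y ∈ F_5 with f(x, y) ≡ 0 and those with g(x, y) ≡ 0 (mod 5); the common zeros in that column are the intersection.
  x = 0: f ≡ 0 at y ∈ {4}; g ≡ 0 at y ∈ ∅; common: ∅.
  x = 1: f ≡ 0 at y ∈ {3}; g ≡ 0 at y ∈ ∅; common: ∅.
  x = 2: f ≡ 0 at y ∈ {2}; g ≡ 0 at y ∈ {0, 4}; common: ∅.
  x = 3: f ≡ 0 at y ∈ {1}; g ≡ 0 at y ∈ {1, 2}; common: {1}.
  x = 4: f ≡ 0 at y ∈ {0}; g ≡ 0 at y ∈ ∅; common: ∅.
Collecting: common zeros = {(3, 1)}, so the count is 1.
Comparison with the Bézout bound: 1 ≤ 2 = deg(f)·deg(g), as expected for curves with no common component (the affine F_5-count falls short of the bound because intersections may lie at infinity, over extension fields, or carry multiplicity).


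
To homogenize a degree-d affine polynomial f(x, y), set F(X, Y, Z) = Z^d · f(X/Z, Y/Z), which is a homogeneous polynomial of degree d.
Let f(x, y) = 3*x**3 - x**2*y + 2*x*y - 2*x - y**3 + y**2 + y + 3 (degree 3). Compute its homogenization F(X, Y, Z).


F(X, Y, Z) = 3*X**3 - X**2*Y + 2*X*Y*Z - 2*X*Z**2 - Y**3 + Y**2*Z + Y*Z**2 + 3*Z**3

deg(f) = 3.
Substitute x = X/Z, y = Y/Z into f, then multiply by Z^3.
  monomial 3·x^3·y^0 ↦ 3·X^3·Y^0·Z^0.
  monomial -1·x^2·y^1 ↦ -1·X^2·Y^1·Z^0.
  monomial 2·x^1·y^1 ↦ 2·X^1·Y^1·Z^1.
  monomial -2·x^1·y^0 ↦ -2·X^1·Y^0·Z^2.
  monomial -1·x^0·y^3 ↦ -1·X^0·Y^3·Z^0.
  monomial 1·x^0·y^2 ↦ 1·X^0·Y^2·Z^1.
  monomial 1·x^0·y^1 ↦ 1·X^0·Y^1·Z^2.
  monomial 3·x^0·y^0 ↦ 3·X^0·Y^0·Z^3.
Collecting: F(X, Y, Z) = 3*X**3 - X**2*Y + 2*X*Y*Z - 2*X*Z**2 - Y**3 + Y**2*Z + Y*Z**2 + 3*Z**3.


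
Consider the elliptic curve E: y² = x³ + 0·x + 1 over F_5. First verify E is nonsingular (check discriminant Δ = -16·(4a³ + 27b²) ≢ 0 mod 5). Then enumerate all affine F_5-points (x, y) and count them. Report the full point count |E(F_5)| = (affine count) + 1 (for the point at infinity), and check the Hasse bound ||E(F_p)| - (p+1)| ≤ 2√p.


Affine points = {(0, 1), (0, 4), (2, 2), (2, 3), (4, 0)}; affine count = 5; |E(F_5)| = 6.

Discriminant check: Δ ∝ 4a³ + 27b² = 4·0³ + 27·1² = 4·0 + 27·1 ≡ 2 (mod 5). Nonzero ⇒ E is nonsingular.
For each x ∈ F_5, compute rhs = x³ + 0·x + 1 mod 5, then count y ∈ F_5 with y² ≡ rhs.
  x = 0: rhs = 1, matching y values: 1, 4 (2 points).
  x = 1: rhs = 2, matching y values: none (0 points).
  x = 2: rhs = 4, matching y values: 2, 3 (2 points).
  x = 3: rhs = 3, matching y values: none (0 points).
  x = 4: rhs = 0, matching y values: 0 (1 points).
Total affine count: 5.
Full point count |E(F_5)| = 5 + 1 = 6.
Hasse bound: |6 − (5+1)| = |0| = 0 ≤ 2√5 ≈ 4.4721 ✓.


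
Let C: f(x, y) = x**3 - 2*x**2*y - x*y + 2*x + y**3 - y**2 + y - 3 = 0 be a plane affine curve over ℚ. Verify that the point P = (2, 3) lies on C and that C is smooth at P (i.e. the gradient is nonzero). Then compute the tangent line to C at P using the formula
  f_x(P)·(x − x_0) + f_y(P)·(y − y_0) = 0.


Tangent line at P: -13*x + 12*y - 10 = 0.

Step 1: f(2, 3) = 0, so P lies on C.
Step 2: partial derivatives
  f_x(x, y) = 3*x**2 - 4*x*y - y + 2, f_y(x, y) = -2*x**2 - x + 3*y**2 - 2*y + 1.
  f_x(P) = -13, f_y(P) = 12 (gradient nonzero, so P is smooth).
Step 3: tangent line at P: -13·(x − 2) + 12·(y − 3) = 0.
Expanding: -13*x + 12*y - 10 = 0.


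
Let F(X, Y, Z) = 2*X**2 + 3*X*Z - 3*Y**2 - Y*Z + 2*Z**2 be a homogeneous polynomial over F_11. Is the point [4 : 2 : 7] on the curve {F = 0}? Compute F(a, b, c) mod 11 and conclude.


F(4,2,7) ≡ 1 (mod 11); P is NOT on the curve.

Evaluate F(4, 2, 7) term-by-term (mod 11).
  2*X**2 ↦ 2·16·1·1 = 32
  3*X*Z ↦ 3·4·1·7 = 84
  -3*Y**2 ↦ -3·1·4·1 = -12
  -Y*Z ↦ -1·1·2·7 = -14
  2*Z**2 ↦ 2·1·1·49 = 98
Sum: F(4, 2, 7) = (32) + (84) + (-12) + (-14) + (98) = 188.
Reducing mod 11: 188 ≡ 1 (mod 11).
Since F(a, b, c) ≡ 1 ≠ 0 (mod 11), P does NOT lie on the curve.


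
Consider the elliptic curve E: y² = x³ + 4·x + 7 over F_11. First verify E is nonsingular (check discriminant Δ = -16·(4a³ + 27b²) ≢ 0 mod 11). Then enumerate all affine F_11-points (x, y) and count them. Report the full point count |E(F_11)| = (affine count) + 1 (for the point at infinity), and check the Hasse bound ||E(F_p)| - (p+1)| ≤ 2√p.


Affine points = {(1, 1), (1, 10), (2, 1), (2, 10), (5, 3), (5, 8), (6, 4), (6, 7), (7, 2), (7, 9), (8, 1), (8, 10)}; affine count = 12; |E(F_11)| = 13.

Discriminant check: Δ ∝ 4a³ + 27b² = 4·4³ + 27·7² = 4·64 + 27·49 ≡ 6 (mod 11). Nonzero ⇒ E is nonsingular.
For each x ∈ F_11, compute rhs = x³ + 4·x + 7 mod 11, then count y ∈ F_11 with y² ≡ rhs.
  x = 0: rhs = 7, matching y values: none (0 points).
  x = 1: rhs = 1, matching y values: 1, 10 (2 points).
  x = 2: rhs = 1, matching y values: 1, 10 (2 points).
  x = 3: rhs = 2, matching y values: none (0 points).
  x = 4: rhs = 10, matching y values: none (0 points).
  x = 5: rhs = 9, matching y values: 3, 8 (2 points).
  x = 6: rhs = 5, matching y values: 4, 7 (2 points).
  x = 7: rhs = 4, matching y values: 2, 9 (2 points).
  x = 8: rhs = 1, matching y values: 1, 10 (2 points).
  x = 9: rhs = 2, matching y values: none (0 points).
  x = 10: rhs = 2, matching y values: none (0 points).
Total affine count: 12.
Full point count |E(F_11)| = 12 + 1 = 13.
Hasse bound: |13 − (11+1)| = |1| = 1 ≤ 2√11 ≈ 6.6332 ✓.


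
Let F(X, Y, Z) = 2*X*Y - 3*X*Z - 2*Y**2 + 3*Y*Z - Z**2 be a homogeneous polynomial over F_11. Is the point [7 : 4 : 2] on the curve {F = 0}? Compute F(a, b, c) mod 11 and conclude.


F(7,4,2) ≡ 2 (mod 11); P is NOT on the curve.

Evaluate F(7, 4, 2) term-by-term (mod 11).
  2*X*Y ↦ 2·7·4·1 = 56
  -3*X*Z ↦ -3·7·1·2 = -42
  -2*Y**2 ↦ -2·1·16·1 = -32
  3*Y*Z ↦ 3·1·4·2 = 24
  -Z**2 ↦ -1·1·1·4 = -4
Sum: F(7, 4, 2) = (56) + (-42) + (-32) + (24) + (-4) = 2.
Reducing mod 11: 2 ≡ 2 (mod 11).
Since F(a, b, c) ≡ 2 ≠ 0 (mod 11), P does NOT lie on the curve.


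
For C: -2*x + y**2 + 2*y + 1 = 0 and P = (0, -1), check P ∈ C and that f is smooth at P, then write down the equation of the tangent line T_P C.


Tangent line at P: -2*x = 0.

Step 1: f(0, -1) = 0, so P lies on C.
Step 2: partial derivatives
  f_x(x, y) = -2, f_y(x, y) = 2*y + 2.
  f_x(P) = -2, f_y(P) = 0 (gradient nonzero, so P is smooth).
Step 3: tangent line at P: -2·(x − 0) + 0·(y − -1) = 0.
Expanding: -2*x = 0.


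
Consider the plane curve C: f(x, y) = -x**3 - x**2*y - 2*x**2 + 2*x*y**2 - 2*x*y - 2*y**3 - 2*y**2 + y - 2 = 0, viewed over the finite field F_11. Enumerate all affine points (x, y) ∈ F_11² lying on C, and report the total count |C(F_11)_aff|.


Affine F_11-points: {(0, 5), (1, 8), (2, 5), (6, 10), (7, 1), (7, 4), (10, 4)}; count = 7.

For each of the 121 pairs (x, y) ∈ F_11², evaluate f(x, y) mod 11. Record the zeros.
  x = 0: [0↦9, 1↦6, 2↦9, 3↦6, 4↦7, 5↦0, 6↦6, 7↦2, 8↦9, 9↦4, 10↦8]  zeros at y ∈ {5}
  x = 1: [0↦6, 1↦2, 2↦8, 3↦1, 4↦2, 5↦10, 6↦2, 7↦10, 8↦0, 9↦4, 10↦10]  zeros at y ∈ {8}
  x = 2: [0↦4, 1↦8, 2↦4, 3↦2, 4↦1, 5↦0, 6↦9, 7↦5, 8↦9, 9↦9, 10↦4]  zeros at y ∈ {5}
  x = 3: [0↦8, 1↦7, 2↦2, 3↦3, 4↦9, 5↦8, 6↦10, 7↦3, 8↦8, 9↦2, 10↦6]  zeros at y ∈ ∅
  x = 4: [0↦1, 1↦4, 2↦7, 3↦9, 4↦9, 5↦6, 6↦10, 7↦9, 8↦2, 9↦10, 10↦10]  zeros at y ∈ ∅
  x = 5: [0↦10, 1↦4, 2↦2, 3↦3, 4↦6, 5↦10, 6↦3, 7↦6, 8↦7, 9↦5, 10↦10]  zeros at y ∈ ∅
  x = 6: [0↦7, 1↦1, 2↦3, 3↦1, 4↦5, 5↦3, 6↦5, 7↦10, 8↦6, 9↦3, 10↦0]  zeros at y ∈ {10}
  x = 7: [0↦8, 1↦0, 2↦4, 3↦8, 4↦0, 5↦1, 6↦10, 7↦4, 8↦4, 9↦9, 10↦7]  zeros at y ∈ {1, 4}
  x = 8: [0↦7, 1↦6, 2↦10, 3↦7, 4↦7, 5↦9, 6↦1, 7↦4, 8↦6, 9↦6, 10↦3]  zeros at y ∈ ∅
  x = 9: [0↦9, 1↦2, 2↦4, 3↦3, 4↦9, 5↦10, 6↦5, 7↦4, 8↦6, 9↦10, 10↦4]  zeros at y ∈ ∅
  x = 10: [0↦8, 1↦4, 2↦2, 3↦1, 4↦0, 5↦9, 6↦5, 7↦9, 8↦9, 9↦4, 10↦4]  zeros at y ∈ {4}
Collecting zeros: affine points = {(0, 5), (1, 8), (2, 5), (6, 10), (7, 1), (7, 4), (10, 4)}.
Total count |C(F_11)_aff| = 7.


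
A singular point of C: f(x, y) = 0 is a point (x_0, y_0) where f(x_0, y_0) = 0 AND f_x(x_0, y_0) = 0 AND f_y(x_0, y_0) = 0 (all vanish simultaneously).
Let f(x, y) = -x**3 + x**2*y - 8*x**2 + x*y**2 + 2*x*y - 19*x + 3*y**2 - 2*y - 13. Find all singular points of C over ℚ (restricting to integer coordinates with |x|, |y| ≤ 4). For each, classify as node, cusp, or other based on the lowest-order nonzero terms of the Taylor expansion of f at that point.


Singular points: {(-2, 1)}; classification: node.

Compute partial derivatives:
  f_x = -3*x**2 + 2*x*y - 16*x + y**2 + 2*y - 19.
  f_y = x**2 + 2*x*y + 2*x + 6*y - 2.
Scan x_0 ∈ {−4, ..., 4}. For each x_0, f_y(x_0, y) is a polynomial in y; find its integer roots y ∈ {−4, ..., 4}, then test f_x and f at those candidates.
  x = -4: f_y(-4, y) = 6 - 2*y; vanishes at y ∈ {3}. (-4, 3): f_x = -12 ≠ 0.
  x = -3: f_y(-3, y) = 1; no integer root y with |y| ≤ 4.
  x = -2: f_y(-2, y) = 2*y - 2; vanishes at y ∈ {1}. (-2, 1): f_x = 0, f = 0 — SINGULAR.
  x = -1: f_y(-1, y) = 4*y - 3; no integer root y with |y| ≤ 4.
  x = 0: f_y(0, y) = 6*y - 2; no integer root y with |y| ≤ 4.
  x = 1: f_y(1, y) = 8*y + 1; no integer root y with |y| ≤ 4.
  x = 2: f_y(2, y) = 10*y + 6; no integer root y with |y| ≤ 4.
  x = 3: f_y(3, y) = 12*y + 13; no integer root y with |y| ≤ 4.
  x = 4: f_y(4, y) = 14*y + 22; no integer root y with |y| ≤ 4.
Only singular point on the grid: (-2, 1).
Classify: substitute x = -2 + u, y = 1 + v and expand: f = -u**3 + u**2*v - u**2 + u*v**2 + v**2.
No constant or linear terms (consistent with a singular point). Quadratic part: -u**2 + v**2. Cubic part: -u**3 + u**2*v + u*v**2.
The quadratic part v**2 - u**2 = (v − u)(v + u) splits into two distinct linear factors, so there are two distinct tangent lines y − 1 = ±(x − -2) — this is a node (ordinary double point).
Classification: node.


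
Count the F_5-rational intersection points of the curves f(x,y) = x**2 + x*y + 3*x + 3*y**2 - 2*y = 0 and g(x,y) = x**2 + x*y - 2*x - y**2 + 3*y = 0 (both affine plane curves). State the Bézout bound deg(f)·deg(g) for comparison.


Common zeros: {(0, 0), (2, 0)}; count = 2; Bézout bound = 4.

deg(f) = 2, deg(g) = 2, so Bézout bound = 4.
Scan x ∈ F_5. For each x, list the y ∈ F_5 with f(x, y) ≡ 0 and those with g(x, y) ≡ 0 (mod 5); the common zeros in that column are the intersection.
  x = 0: f ≡ 0 at y ∈ {0, 4}; g ≡ 0 at y ∈ {0, 3}; common: {0}.
  x = 1: f ≡ 0 at y ∈ ∅; g ≡ 0 at y ∈ ∅; common: ∅.
  x = 2: f ≡ 0 at y ∈ {0}; g ≡ 0 at y ∈ {0}; common: {0}.
  x = 3: f ≡ 0 at y ∈ {4}; g ≡ 0 at y ∈ ∅; common: ∅.
  x = 4: f ≡ 0 at y ∈ ∅; g ≡ 0 at y ∈ {3, 4}; common: ∅.
Collecting: common zeros = {(0, 0), (2, 0)}, so the count is 2.
Comparison with the Bézout bound: 2 ≤ 4 = deg(f)·deg(g), as expected for curves with no common component (the affine F_5-count falls short of the bound because intersections may lie at infinity, over extension fields, or carry multiplicity).


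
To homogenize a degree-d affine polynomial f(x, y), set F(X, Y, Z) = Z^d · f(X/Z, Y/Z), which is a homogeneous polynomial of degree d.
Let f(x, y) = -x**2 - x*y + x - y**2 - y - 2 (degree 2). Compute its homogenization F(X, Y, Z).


F(X, Y, Z) = -X**2 - X*Y + X*Z - Y**2 - Y*Z - 2*Z**2

deg(f) = 2.
Substitute x = X/Z, y = Y/Z into f, then multiply by Z^2.
  monomial -1·x^2·y^0 ↦ -1·X^2·Y^0·Z^0.
  monomial -1·x^1·y^1 ↦ -1·X^1·Y^1·Z^0.
  monomial 1·x^1·y^0 ↦ 1·X^1·Y^0·Z^1.
  monomial -1·x^0·y^2 ↦ -1·X^0·Y^2·Z^0.
  monomial -1·x^0·y^1 ↦ -1·X^0·Y^1·Z^1.
  monomial -2·x^0·y^0 ↦ -2·X^0·Y^0·Z^2.
Collecting: F(X, Y, Z) = -X**2 - X*Y + X*Z - Y**2 - Y*Z - 2*Z**2.


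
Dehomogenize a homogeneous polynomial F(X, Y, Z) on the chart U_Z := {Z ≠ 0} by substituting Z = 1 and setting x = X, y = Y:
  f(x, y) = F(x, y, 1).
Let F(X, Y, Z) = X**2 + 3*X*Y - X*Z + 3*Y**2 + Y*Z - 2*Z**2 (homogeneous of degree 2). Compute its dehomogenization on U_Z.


f(x, y) = x**2 + 3*x*y - x + 3*y**2 + y - 2

On U_Z we set Z = 1. Each monomial c·X^i·Y^j·Z^k in F becomes c·x^i·y^j·1^k = c·x^i·y^j.
Substituting Z = 1: F(X, Y, 1) = x**2 + 3*x*y - x + 3*y**2 + y - 2.
Note: deg(f) ≤ deg(F) = 2; strict inequality happens when F is divisible by Z (lost terms).


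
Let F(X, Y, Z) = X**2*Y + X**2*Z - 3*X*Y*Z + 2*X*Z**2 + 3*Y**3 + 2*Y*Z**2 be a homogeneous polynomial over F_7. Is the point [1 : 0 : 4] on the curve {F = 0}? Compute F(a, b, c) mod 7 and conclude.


F(1,0,4) ≡ 1 (mod 7); P is NOT on the curve.

Evaluate F(1, 0, 4) term-by-term (mod 7).
  X**2*Y ↦ 1·1·0·1 = 0
  X**2*Z ↦ 1·1·1·4 = 4
  -3*X*Y*Z ↦ -3·1·0·4 = 0
  2*X*Z**2 ↦ 2·1·1·16 = 32
  3*Y**3 ↦ 3·1·0·1 = 0
  2*Y*Z**2 ↦ 2·1·0·16 = 0
Sum: F(1, 0, 4) = (0) + (4) + (0) + (32) + (0) + (0) = 36.
Reducing mod 7: 36 ≡ 1 (mod 7).
Since F(a, b, c) ≡ 1 ≠ 0 (mod 7), P does NOT lie on the curve.


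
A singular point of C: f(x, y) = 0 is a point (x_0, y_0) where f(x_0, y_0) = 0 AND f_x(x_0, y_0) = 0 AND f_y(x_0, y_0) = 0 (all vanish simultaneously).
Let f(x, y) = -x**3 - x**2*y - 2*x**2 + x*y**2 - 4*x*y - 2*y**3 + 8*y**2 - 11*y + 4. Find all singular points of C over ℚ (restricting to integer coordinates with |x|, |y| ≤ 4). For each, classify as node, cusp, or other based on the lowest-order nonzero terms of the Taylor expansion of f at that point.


Singular points: {(-1, 1)}; classification: cusp.

Compute partial derivatives:
  f_x = -3*x**2 - 2*x*y - 4*x + y**2 - 4*y.
  f_y = -x**2 + 2*x*y - 4*x - 6*y**2 + 16*y - 11.
Scan x_0 ∈ {−4, ..., 4}. For each x_0, f_y(x_0, y) is a polynomial in y; find its integer roots y ∈ {−4, ..., 4}, then test f_x and f at those candidates.
  x = -4: f_y(-4, y) = -6*y**2 + 8*y - 11; no integer root y with |y| ≤ 4.
  x = -3: f_y(-3, y) = -6*y**2 + 10*y - 8; no integer root y with |y| ≤ 4.
  x = -2: f_y(-2, y) = -6*y**2 + 12*y - 7; no integer root y with |y| ≤ 4.
  x = -1: f_y(-1, y) = -6*y**2 + 14*y - 8; vanishes at y ∈ {1}. (-1, 1): f_x = 0, f = 0 — SINGULAR.
  x = 0: f_y(0, y) = -6*y**2 + 16*y - 11; no integer root y with |y| ≤ 4.
  x = 1: f_y(1, y) = -6*y**2 + 18*y - 16; no integer root y with |y| ≤ 4.
  x = 2: f_y(2, y) = -6*y**2 + 20*y - 23; no integer root y with |y| ≤ 4.
  x = 3: f_y(3, y) = -6*y**2 + 22*y - 32; no integer root y with |y| ≤ 4.
  x = 4: f_y(4, y) = -6*y**2 + 24*y - 43; no integer root y with |y| ≤ 4.
Only singular point on the grid: (-1, 1).
Classify: substitute x = -1 + u, y = 1 + v and expand: f = -u**3 - u**2*v + u*v**2 - 2*v**3 + v**2.
No constant or linear terms (consistent with a singular point). Quadratic part: v**2. Cubic part: -u**3 - u**2*v + u*v**2 - 2*v**3.
The quadratic part v**2 is a perfect square, so there is a single (double) tangent line v = 0, i.e. y = 1. Restricting the cubic part to that line (v = 0) leaves -u**3 ≠ 0, so f is not divisible by v and the branch is v² ≈ u**3 to lowest order — this is a cusp.
Classification: cusp.
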